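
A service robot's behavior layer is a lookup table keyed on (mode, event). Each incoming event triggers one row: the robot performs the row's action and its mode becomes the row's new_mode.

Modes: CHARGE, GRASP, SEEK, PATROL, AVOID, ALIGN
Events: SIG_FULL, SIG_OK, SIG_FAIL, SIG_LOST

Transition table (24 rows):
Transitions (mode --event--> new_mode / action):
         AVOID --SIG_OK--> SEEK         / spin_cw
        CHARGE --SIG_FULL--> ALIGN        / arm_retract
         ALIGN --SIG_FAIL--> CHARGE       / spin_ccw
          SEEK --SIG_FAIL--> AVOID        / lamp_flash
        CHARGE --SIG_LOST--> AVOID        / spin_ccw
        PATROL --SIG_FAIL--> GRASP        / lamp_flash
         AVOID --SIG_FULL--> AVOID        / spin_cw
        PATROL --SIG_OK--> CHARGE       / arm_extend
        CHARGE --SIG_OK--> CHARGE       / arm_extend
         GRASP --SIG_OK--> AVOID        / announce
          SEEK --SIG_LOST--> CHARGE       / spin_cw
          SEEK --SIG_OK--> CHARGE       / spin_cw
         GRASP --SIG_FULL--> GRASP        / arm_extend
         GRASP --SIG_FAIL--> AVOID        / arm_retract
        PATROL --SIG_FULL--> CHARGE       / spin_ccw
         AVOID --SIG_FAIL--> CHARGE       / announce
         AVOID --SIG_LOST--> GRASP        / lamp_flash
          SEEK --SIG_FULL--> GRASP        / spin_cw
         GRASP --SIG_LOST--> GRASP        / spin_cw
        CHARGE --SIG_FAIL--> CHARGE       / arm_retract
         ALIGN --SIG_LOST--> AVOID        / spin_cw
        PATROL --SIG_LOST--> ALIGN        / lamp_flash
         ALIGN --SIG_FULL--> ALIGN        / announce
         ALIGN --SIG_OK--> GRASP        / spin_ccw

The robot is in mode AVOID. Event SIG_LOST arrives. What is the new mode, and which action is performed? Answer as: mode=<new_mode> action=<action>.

current mode = AVOID; filter table to that mode:
  (AVOID, SIG_OK) → (SEEK, spin_cw)
  (AVOID, SIG_FULL) → (AVOID, spin_cw)
  (AVOID, SIG_FAIL) → (CHARGE, announce)
  (AVOID, SIG_LOST) → (GRASP, lamp_flash)  ← event matches
event = SIG_LOST selects (GRASP, lamp_flash)

mode=GRASP action=lamp_flash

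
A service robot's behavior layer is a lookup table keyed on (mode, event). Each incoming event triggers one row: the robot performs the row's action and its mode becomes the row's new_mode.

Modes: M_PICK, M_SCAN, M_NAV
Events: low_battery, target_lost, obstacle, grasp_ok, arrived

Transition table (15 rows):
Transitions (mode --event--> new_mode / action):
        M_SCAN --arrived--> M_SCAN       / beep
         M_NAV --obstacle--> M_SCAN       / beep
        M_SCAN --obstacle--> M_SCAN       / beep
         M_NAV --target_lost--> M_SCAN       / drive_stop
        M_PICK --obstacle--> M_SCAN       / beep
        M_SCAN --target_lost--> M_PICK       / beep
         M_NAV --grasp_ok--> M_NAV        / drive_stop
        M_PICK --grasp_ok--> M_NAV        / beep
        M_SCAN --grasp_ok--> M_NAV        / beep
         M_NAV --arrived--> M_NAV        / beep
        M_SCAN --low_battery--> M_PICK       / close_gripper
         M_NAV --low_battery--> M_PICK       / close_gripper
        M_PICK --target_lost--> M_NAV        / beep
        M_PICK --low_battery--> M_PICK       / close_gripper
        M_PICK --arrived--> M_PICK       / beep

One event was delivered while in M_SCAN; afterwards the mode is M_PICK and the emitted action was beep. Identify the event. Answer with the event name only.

target_lost

try low_battery: (M_SCAN, low_battery) → (M_PICK, close_gripper)
try target_lost: (M_SCAN, target_lost) → (M_PICK, beep)  ← matches
try obstacle: (M_SCAN, obstacle) → (M_SCAN, beep)
try grasp_ok: (M_SCAN, grasp_ok) → (M_NAV, beep)
try arrived: (M_SCAN, arrived) → (M_SCAN, beep)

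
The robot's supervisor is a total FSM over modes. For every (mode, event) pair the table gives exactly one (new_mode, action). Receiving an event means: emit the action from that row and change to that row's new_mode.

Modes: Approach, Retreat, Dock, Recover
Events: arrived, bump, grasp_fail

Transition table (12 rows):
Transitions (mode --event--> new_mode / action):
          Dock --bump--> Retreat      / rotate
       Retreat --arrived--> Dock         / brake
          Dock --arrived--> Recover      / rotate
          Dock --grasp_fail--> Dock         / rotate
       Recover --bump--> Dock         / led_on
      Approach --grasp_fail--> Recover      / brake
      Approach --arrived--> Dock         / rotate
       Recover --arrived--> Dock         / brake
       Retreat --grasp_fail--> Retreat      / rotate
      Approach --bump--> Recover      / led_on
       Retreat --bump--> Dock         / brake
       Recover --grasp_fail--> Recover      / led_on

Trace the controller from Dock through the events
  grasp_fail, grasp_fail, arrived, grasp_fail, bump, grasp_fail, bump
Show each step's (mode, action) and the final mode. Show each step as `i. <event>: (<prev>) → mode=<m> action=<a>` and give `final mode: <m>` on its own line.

1. grasp_fail: (Dock) → mode=Dock action=rotate
2. grasp_fail: (Dock) → mode=Dock action=rotate
3. arrived: (Dock) → mode=Recover action=rotate
4. grasp_fail: (Recover) → mode=Recover action=led_on
5. bump: (Recover) → mode=Dock action=led_on
6. grasp_fail: (Dock) → mode=Dock action=rotate
7. bump: (Dock) → mode=Retreat action=rotate

final mode: Retreat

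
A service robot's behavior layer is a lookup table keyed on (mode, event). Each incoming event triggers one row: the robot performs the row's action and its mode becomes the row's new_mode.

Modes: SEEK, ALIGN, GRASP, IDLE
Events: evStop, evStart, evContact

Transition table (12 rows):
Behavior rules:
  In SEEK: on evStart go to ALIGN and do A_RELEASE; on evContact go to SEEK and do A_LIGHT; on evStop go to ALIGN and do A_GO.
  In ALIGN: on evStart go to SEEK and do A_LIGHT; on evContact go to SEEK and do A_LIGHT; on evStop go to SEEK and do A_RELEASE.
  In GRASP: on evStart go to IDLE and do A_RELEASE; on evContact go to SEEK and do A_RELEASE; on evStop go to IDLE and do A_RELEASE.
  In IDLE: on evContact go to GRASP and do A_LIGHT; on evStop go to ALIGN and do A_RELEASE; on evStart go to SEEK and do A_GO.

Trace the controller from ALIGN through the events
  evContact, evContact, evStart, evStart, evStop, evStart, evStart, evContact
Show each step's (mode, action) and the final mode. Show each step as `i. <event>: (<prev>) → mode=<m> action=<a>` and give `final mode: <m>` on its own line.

final mode: SEEK

1. evContact: (ALIGN) → mode=SEEK action=A_LIGHT
2. evContact: (SEEK) → mode=SEEK action=A_LIGHT
3. evStart: (SEEK) → mode=ALIGN action=A_RELEASE
4. evStart: (ALIGN) → mode=SEEK action=A_LIGHT
5. evStop: (SEEK) → mode=ALIGN action=A_GO
6. evStart: (ALIGN) → mode=SEEK action=A_LIGHT
7. evStart: (SEEK) → mode=ALIGN action=A_RELEASE
8. evContact: (ALIGN) → mode=SEEK action=A_LIGHT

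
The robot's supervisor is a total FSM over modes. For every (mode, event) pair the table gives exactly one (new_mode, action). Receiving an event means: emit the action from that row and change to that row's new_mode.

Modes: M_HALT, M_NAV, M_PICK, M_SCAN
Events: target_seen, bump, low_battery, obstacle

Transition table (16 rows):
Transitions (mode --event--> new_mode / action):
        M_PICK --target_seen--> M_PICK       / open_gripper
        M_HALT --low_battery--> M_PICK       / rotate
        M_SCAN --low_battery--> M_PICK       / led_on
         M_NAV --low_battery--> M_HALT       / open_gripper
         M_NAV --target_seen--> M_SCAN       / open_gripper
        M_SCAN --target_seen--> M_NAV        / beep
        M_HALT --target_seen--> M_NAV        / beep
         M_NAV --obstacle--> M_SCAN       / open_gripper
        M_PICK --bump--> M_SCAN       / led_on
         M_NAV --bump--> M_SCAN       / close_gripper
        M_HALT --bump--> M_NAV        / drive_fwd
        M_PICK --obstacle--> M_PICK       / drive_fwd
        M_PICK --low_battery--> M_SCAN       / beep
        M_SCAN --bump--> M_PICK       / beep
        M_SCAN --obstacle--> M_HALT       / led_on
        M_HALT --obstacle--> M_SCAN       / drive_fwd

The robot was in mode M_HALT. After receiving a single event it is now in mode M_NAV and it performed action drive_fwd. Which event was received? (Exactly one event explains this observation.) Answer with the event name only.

bump

try target_seen: (M_HALT, target_seen) → (M_NAV, beep)
try bump: (M_HALT, bump) → (M_NAV, drive_fwd)  ← matches
try low_battery: (M_HALT, low_battery) → (M_PICK, rotate)
try obstacle: (M_HALT, obstacle) → (M_SCAN, drive_fwd)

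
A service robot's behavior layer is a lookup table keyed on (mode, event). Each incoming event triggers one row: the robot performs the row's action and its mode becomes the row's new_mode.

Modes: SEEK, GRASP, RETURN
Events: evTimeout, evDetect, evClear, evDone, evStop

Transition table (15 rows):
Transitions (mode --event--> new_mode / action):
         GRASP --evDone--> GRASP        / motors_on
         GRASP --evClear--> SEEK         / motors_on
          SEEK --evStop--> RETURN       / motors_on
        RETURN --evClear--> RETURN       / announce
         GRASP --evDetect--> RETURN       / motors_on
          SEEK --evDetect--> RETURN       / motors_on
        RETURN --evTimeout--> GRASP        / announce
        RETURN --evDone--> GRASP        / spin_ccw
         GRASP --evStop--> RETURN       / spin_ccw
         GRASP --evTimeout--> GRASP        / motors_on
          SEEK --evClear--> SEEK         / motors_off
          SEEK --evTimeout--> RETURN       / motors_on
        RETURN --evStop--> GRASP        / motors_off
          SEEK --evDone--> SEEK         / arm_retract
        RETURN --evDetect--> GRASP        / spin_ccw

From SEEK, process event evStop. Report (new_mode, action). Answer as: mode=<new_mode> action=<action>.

current mode = SEEK; filter table to that mode:
  (SEEK, evStop) → (RETURN, motors_on)  ← event matches
  (SEEK, evDetect) → (RETURN, motors_on)
  (SEEK, evClear) → (SEEK, motors_off)
  (SEEK, evTimeout) → (RETURN, motors_on)
  (SEEK, evDone) → (SEEK, arm_retract)
event = evStop selects (RETURN, motors_on)

mode=RETURN action=motors_on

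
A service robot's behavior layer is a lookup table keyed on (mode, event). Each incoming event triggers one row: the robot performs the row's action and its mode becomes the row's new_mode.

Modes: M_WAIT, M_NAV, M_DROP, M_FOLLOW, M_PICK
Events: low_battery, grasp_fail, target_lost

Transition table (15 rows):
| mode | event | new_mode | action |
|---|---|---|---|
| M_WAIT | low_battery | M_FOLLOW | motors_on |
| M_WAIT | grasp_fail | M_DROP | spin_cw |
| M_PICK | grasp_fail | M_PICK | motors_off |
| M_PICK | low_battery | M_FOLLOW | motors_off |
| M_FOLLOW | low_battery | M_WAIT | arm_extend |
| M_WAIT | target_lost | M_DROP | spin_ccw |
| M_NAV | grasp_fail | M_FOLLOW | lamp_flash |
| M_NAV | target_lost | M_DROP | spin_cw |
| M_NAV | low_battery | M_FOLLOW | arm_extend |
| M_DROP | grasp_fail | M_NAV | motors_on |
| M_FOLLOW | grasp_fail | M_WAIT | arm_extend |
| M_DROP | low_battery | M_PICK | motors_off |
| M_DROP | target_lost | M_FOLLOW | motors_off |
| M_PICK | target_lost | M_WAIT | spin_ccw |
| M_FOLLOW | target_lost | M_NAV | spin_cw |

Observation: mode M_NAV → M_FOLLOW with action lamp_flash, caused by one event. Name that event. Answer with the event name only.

try low_battery: (M_NAV, low_battery) → (M_FOLLOW, arm_extend)
try grasp_fail: (M_NAV, grasp_fail) → (M_FOLLOW, lamp_flash)  ← matches
try target_lost: (M_NAV, target_lost) → (M_DROP, spin_cw)

grasp_fail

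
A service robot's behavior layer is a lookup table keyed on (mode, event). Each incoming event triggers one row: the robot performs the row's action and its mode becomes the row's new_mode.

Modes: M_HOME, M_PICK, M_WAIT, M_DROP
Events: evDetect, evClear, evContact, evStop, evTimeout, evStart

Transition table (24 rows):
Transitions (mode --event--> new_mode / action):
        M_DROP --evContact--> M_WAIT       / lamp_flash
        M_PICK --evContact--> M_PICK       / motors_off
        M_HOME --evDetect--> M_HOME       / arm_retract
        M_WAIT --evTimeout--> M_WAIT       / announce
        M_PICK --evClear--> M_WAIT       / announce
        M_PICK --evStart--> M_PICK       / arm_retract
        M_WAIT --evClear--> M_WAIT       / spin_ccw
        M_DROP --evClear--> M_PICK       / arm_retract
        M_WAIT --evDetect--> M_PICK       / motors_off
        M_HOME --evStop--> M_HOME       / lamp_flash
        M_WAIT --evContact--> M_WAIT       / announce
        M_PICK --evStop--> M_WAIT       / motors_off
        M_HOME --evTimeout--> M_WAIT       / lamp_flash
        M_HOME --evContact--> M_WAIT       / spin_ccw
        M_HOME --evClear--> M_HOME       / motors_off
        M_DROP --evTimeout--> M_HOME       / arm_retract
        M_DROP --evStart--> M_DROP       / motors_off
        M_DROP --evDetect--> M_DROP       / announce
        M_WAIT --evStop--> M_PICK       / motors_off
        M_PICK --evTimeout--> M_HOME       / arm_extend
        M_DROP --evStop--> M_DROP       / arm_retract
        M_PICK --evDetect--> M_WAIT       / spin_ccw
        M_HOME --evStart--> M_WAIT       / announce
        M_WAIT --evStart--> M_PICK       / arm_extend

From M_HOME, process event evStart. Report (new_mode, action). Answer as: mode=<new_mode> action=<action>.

mode=M_WAIT action=announce

current mode = M_HOME; filter table to that mode:
  (M_HOME, evDetect) → (M_HOME, arm_retract)
  (M_HOME, evStop) → (M_HOME, lamp_flash)
  (M_HOME, evTimeout) → (M_WAIT, lamp_flash)
  (M_HOME, evContact) → (M_WAIT, spin_ccw)
  (M_HOME, evClear) → (M_HOME, motors_off)
  (M_HOME, evStart) → (M_WAIT, announce)  ← event matches
event = evStart selects (M_WAIT, announce)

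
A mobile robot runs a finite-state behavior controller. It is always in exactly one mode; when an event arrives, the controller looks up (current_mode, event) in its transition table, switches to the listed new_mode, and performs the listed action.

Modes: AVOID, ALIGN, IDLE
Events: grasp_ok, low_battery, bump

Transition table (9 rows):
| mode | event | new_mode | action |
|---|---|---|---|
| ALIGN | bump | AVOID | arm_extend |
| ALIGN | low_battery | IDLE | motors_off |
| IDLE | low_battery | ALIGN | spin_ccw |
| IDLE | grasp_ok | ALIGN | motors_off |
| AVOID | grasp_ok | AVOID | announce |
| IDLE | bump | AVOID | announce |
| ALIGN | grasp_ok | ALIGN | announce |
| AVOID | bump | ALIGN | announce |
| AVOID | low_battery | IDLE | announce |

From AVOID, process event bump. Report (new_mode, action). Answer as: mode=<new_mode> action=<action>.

current mode = AVOID; filter table to that mode:
  (AVOID, grasp_ok) → (AVOID, announce)
  (AVOID, bump) → (ALIGN, announce)  ← event matches
  (AVOID, low_battery) → (IDLE, announce)
event = bump selects (ALIGN, announce)

mode=ALIGN action=announce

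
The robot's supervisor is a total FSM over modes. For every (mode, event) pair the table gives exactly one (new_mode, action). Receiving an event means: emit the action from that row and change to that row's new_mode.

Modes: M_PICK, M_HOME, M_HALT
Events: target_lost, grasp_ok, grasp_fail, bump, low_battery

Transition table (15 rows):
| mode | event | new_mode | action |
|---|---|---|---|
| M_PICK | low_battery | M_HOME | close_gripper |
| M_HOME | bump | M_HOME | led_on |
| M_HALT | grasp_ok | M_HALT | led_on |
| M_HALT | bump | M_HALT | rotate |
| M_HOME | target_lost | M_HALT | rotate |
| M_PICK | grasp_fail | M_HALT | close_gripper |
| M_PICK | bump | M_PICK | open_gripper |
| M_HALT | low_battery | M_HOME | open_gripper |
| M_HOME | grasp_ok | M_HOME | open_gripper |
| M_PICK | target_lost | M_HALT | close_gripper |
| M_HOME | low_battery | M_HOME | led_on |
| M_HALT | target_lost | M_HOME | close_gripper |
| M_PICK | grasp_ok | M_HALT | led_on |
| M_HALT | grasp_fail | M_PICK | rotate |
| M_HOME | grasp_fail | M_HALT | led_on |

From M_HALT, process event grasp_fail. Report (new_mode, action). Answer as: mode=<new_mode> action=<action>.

current mode = M_HALT; filter table to that mode:
  (M_HALT, grasp_ok) → (M_HALT, led_on)
  (M_HALT, bump) → (M_HALT, rotate)
  (M_HALT, low_battery) → (M_HOME, open_gripper)
  (M_HALT, target_lost) → (M_HOME, close_gripper)
  (M_HALT, grasp_fail) → (M_PICK, rotate)  ← event matches
event = grasp_fail selects (M_PICK, rotate)

mode=M_PICK action=rotate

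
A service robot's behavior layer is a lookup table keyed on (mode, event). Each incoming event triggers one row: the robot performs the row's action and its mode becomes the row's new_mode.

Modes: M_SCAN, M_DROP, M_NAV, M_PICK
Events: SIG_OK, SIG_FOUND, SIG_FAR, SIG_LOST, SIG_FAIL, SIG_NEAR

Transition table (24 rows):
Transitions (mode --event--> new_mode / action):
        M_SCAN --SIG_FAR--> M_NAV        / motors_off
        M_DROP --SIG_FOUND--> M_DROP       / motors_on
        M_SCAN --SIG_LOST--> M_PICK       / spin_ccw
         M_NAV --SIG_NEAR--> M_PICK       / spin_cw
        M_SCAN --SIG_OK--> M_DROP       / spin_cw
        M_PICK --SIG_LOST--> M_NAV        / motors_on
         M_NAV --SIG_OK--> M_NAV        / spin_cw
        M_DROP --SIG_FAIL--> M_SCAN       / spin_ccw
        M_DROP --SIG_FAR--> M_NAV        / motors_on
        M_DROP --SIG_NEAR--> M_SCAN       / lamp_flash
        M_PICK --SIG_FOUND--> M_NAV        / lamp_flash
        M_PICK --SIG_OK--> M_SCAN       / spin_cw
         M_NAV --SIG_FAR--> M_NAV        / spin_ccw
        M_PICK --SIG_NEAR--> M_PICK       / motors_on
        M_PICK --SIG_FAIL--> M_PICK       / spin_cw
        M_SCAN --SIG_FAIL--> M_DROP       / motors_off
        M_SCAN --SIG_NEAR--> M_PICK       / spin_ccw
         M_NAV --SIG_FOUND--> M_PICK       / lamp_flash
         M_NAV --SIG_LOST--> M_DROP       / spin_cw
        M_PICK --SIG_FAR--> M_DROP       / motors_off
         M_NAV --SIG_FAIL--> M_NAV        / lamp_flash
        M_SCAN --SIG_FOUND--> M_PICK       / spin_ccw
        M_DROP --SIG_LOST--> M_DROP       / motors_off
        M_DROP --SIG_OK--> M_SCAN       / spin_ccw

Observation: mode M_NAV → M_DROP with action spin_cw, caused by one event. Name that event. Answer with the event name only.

try SIG_OK: (M_NAV, SIG_OK) → (M_NAV, spin_cw)
try SIG_FOUND: (M_NAV, SIG_FOUND) → (M_PICK, lamp_flash)
try SIG_FAR: (M_NAV, SIG_FAR) → (M_NAV, spin_ccw)
try SIG_LOST: (M_NAV, SIG_LOST) → (M_DROP, spin_cw)  ← matches
try SIG_FAIL: (M_NAV, SIG_FAIL) → (M_NAV, lamp_flash)
try SIG_NEAR: (M_NAV, SIG_NEAR) → (M_PICK, spin_cw)

SIG_LOST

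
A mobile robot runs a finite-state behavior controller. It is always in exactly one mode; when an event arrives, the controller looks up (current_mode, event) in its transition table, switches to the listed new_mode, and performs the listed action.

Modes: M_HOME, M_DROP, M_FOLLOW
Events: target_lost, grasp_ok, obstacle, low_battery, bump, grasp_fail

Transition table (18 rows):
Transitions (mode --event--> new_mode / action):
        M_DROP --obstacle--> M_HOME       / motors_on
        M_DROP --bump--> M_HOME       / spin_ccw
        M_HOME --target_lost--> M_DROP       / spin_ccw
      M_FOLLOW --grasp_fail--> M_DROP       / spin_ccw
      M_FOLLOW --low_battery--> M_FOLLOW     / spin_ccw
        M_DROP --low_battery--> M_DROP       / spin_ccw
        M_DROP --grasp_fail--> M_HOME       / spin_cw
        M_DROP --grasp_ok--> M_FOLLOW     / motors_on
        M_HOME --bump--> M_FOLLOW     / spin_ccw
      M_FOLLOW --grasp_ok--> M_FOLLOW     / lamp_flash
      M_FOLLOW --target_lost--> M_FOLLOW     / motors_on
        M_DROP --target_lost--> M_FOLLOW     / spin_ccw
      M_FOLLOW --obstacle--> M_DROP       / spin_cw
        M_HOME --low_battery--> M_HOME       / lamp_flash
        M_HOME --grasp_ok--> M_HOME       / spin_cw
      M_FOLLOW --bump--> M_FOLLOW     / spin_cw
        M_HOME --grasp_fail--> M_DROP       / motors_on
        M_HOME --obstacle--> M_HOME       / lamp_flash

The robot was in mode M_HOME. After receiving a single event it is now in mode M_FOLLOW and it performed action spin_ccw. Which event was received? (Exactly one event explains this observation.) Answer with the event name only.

try target_lost: (M_HOME, target_lost) → (M_DROP, spin_ccw)
try grasp_ok: (M_HOME, grasp_ok) → (M_HOME, spin_cw)
try obstacle: (M_HOME, obstacle) → (M_HOME, lamp_flash)
try low_battery: (M_HOME, low_battery) → (M_HOME, lamp_flash)
try bump: (M_HOME, bump) → (M_FOLLOW, spin_ccw)  ← matches
try grasp_fail: (M_HOME, grasp_fail) → (M_DROP, motors_on)

bump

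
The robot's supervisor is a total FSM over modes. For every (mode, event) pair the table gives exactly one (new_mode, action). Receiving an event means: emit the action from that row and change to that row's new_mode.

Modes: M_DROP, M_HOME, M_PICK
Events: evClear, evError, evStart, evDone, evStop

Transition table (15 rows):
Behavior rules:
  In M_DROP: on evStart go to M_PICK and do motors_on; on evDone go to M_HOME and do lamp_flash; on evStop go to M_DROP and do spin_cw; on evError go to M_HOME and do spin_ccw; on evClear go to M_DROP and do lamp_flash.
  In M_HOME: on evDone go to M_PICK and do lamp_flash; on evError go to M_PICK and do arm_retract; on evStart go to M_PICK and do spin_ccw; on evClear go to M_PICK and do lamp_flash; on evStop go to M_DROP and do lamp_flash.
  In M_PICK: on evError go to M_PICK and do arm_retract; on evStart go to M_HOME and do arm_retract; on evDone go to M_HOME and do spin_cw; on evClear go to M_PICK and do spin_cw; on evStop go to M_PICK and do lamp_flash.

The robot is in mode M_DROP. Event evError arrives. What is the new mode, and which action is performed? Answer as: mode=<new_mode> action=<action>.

mode=M_HOME action=spin_ccw

current mode = M_DROP; filter table to that mode:
  (M_DROP, evStart) → (M_PICK, motors_on)
  (M_DROP, evDone) → (M_HOME, lamp_flash)
  (M_DROP, evStop) → (M_DROP, spin_cw)
  (M_DROP, evError) → (M_HOME, spin_ccw)  ← event matches
  (M_DROP, evClear) → (M_DROP, lamp_flash)
event = evError selects (M_HOME, spin_ccw)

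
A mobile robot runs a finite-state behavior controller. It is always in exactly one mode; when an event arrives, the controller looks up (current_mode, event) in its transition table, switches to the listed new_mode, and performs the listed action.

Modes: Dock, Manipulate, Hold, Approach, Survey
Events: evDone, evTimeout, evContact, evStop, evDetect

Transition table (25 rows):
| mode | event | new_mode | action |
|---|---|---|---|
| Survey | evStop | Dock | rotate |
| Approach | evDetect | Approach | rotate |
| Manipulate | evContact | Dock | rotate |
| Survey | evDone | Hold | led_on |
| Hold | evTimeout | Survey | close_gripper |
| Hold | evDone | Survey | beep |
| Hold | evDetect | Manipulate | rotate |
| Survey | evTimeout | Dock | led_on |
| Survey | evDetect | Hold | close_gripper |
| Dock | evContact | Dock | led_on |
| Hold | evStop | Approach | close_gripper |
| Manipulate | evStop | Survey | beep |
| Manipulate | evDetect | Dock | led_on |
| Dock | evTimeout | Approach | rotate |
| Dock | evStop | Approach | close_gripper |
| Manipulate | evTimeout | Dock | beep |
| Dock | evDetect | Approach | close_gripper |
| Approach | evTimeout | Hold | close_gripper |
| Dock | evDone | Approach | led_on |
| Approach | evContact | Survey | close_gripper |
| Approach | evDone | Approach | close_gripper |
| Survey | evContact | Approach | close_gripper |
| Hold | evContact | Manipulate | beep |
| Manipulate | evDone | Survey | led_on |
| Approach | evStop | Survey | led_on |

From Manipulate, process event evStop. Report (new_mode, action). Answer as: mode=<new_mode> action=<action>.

mode=Survey action=beep

current mode = Manipulate; filter table to that mode:
  (Manipulate, evContact) → (Dock, rotate)
  (Manipulate, evStop) → (Survey, beep)  ← event matches
  (Manipulate, evDetect) → (Dock, led_on)
  (Manipulate, evTimeout) → (Dock, beep)
  (Manipulate, evDone) → (Survey, led_on)
event = evStop selects (Survey, beep)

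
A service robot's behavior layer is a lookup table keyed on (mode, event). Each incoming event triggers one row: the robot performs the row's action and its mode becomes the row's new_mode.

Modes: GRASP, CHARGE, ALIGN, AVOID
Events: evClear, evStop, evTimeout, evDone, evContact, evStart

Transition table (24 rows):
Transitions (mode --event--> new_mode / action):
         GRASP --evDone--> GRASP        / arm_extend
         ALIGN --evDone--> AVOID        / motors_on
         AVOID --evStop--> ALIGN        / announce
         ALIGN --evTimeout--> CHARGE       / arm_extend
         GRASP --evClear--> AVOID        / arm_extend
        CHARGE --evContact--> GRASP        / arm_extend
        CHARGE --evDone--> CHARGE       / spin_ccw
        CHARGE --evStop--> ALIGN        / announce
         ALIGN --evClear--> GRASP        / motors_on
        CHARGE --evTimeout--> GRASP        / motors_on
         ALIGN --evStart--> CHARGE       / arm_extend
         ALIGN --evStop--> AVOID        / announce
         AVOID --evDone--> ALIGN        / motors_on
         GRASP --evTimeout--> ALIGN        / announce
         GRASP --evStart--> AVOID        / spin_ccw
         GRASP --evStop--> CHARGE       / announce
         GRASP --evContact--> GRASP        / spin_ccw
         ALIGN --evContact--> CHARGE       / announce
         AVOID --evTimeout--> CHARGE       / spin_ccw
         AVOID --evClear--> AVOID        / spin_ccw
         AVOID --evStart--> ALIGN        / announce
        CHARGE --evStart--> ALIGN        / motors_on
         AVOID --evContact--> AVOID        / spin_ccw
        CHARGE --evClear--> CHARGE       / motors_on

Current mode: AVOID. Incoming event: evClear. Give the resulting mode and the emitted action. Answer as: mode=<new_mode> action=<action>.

mode=AVOID action=spin_ccw

current mode = AVOID; filter table to that mode:
  (AVOID, evStop) → (ALIGN, announce)
  (AVOID, evDone) → (ALIGN, motors_on)
  (AVOID, evTimeout) → (CHARGE, spin_ccw)
  (AVOID, evClear) → (AVOID, spin_ccw)  ← event matches
  (AVOID, evStart) → (ALIGN, announce)
  (AVOID, evContact) → (AVOID, spin_ccw)
event = evClear selects (AVOID, spin_ccw)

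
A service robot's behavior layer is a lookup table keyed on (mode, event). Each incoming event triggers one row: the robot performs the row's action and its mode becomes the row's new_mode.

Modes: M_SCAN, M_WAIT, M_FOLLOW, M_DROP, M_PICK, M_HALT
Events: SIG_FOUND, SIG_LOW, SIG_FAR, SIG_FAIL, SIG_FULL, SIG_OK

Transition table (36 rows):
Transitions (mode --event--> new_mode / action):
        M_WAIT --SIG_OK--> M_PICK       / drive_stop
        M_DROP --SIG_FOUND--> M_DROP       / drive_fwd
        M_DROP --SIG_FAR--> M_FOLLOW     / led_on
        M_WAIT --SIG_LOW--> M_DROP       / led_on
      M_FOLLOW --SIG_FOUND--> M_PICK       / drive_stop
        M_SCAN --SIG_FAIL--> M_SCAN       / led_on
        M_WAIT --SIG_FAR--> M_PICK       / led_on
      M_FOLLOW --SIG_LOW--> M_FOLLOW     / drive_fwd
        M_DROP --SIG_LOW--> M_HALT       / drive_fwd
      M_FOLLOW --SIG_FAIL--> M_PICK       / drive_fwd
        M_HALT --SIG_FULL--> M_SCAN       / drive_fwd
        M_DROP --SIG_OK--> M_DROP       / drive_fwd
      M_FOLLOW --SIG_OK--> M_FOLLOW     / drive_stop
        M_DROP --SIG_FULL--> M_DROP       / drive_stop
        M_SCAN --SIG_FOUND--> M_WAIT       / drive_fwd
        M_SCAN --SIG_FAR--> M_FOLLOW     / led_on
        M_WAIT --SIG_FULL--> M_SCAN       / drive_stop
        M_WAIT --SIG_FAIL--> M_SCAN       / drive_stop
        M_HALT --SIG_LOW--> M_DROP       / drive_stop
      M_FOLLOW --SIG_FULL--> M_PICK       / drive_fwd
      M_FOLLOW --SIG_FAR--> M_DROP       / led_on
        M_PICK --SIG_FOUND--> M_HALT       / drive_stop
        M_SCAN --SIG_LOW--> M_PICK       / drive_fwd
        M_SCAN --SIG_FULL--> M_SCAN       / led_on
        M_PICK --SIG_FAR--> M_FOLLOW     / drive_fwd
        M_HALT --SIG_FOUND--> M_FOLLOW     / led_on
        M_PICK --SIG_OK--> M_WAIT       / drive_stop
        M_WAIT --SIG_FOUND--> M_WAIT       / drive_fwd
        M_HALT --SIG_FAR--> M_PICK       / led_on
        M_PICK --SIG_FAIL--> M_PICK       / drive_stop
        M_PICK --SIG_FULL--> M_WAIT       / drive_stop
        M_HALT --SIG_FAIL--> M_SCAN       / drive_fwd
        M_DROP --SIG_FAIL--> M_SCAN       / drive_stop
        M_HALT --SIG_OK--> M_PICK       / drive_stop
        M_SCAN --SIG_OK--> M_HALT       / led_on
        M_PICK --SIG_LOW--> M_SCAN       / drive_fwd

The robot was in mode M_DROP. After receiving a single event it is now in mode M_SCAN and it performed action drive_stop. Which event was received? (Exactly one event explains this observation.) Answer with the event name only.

try SIG_FOUND: (M_DROP, SIG_FOUND) → (M_DROP, drive_fwd)
try SIG_LOW: (M_DROP, SIG_LOW) → (M_HALT, drive_fwd)
try SIG_FAR: (M_DROP, SIG_FAR) → (M_FOLLOW, led_on)
try SIG_FAIL: (M_DROP, SIG_FAIL) → (M_SCAN, drive_stop)  ← matches
try SIG_FULL: (M_DROP, SIG_FULL) → (M_DROP, drive_stop)
try SIG_OK: (M_DROP, SIG_OK) → (M_DROP, drive_fwd)

SIG_FAIL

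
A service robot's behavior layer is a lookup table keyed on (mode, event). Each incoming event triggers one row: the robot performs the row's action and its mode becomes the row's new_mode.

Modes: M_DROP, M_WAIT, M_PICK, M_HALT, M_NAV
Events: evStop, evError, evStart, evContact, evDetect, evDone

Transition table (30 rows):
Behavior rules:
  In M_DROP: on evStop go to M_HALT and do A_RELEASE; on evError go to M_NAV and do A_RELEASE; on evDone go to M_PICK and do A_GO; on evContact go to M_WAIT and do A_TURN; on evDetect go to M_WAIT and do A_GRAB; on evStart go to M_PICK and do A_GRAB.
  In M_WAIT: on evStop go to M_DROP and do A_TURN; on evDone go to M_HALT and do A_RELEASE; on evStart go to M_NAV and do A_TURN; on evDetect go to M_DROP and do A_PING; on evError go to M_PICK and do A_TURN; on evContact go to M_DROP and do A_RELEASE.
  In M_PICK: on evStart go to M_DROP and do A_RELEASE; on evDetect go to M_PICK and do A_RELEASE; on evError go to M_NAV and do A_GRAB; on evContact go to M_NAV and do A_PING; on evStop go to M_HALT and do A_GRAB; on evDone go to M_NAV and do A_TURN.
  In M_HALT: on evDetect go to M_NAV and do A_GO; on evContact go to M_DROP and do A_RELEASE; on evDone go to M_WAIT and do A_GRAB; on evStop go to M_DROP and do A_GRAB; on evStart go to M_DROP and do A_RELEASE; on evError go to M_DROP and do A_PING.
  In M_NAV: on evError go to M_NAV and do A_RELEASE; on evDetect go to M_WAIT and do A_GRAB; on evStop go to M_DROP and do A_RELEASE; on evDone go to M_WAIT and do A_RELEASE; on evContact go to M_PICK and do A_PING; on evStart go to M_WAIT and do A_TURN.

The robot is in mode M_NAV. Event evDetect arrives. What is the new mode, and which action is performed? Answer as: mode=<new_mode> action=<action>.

mode=M_WAIT action=A_GRAB

current mode = M_NAV; filter table to that mode:
  (M_NAV, evError) → (M_NAV, A_RELEASE)
  (M_NAV, evDetect) → (M_WAIT, A_GRAB)  ← event matches
  (M_NAV, evStop) → (M_DROP, A_RELEASE)
  (M_NAV, evDone) → (M_WAIT, A_RELEASE)
  (M_NAV, evContact) → (M_PICK, A_PING)
  (M_NAV, evStart) → (M_WAIT, A_TURN)
event = evDetect selects (M_WAIT, A_GRAB)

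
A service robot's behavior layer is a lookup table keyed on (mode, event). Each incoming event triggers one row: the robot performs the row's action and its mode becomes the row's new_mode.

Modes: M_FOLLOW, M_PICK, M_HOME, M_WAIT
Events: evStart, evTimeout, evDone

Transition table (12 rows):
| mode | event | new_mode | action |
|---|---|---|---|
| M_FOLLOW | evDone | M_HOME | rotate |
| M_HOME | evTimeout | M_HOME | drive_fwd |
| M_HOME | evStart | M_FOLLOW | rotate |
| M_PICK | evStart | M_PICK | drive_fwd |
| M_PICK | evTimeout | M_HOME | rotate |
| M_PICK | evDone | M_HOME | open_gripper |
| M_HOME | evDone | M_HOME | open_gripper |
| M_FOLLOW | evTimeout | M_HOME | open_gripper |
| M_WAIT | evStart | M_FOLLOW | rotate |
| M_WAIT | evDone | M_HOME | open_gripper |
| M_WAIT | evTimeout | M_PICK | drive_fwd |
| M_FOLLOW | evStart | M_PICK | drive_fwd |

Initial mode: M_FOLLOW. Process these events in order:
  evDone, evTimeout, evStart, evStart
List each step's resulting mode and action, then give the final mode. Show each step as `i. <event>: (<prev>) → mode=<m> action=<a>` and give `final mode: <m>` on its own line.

1. evDone: (M_FOLLOW) → mode=M_HOME action=rotate
2. evTimeout: (M_HOME) → mode=M_HOME action=drive_fwd
3. evStart: (M_HOME) → mode=M_FOLLOW action=rotate
4. evStart: (M_FOLLOW) → mode=M_PICK action=drive_fwd

final mode: M_PICK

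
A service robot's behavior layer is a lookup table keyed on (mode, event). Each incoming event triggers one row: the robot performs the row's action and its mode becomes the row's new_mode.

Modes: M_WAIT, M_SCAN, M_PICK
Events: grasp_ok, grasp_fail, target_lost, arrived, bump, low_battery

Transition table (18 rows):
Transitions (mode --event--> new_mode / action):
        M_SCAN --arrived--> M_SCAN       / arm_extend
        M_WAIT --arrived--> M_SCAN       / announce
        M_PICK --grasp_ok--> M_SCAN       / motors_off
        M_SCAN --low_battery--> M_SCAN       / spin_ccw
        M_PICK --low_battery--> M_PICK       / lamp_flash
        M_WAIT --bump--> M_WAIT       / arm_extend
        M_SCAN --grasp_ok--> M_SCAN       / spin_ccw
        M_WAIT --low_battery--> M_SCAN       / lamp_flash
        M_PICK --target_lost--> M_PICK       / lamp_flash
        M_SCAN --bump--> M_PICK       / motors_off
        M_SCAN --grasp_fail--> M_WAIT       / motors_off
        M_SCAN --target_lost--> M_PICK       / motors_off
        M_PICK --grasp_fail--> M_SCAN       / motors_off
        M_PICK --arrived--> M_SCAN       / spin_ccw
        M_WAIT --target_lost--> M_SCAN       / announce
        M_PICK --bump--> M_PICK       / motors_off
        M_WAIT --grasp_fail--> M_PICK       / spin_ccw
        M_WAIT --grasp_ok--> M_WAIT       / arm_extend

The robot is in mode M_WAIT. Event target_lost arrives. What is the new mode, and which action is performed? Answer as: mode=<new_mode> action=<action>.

current mode = M_WAIT; filter table to that mode:
  (M_WAIT, arrived) → (M_SCAN, announce)
  (M_WAIT, bump) → (M_WAIT, arm_extend)
  (M_WAIT, low_battery) → (M_SCAN, lamp_flash)
  (M_WAIT, target_lost) → (M_SCAN, announce)  ← event matches
  (M_WAIT, grasp_fail) → (M_PICK, spin_ccw)
  (M_WAIT, grasp_ok) → (M_WAIT, arm_extend)
event = target_lost selects (M_SCAN, announce)

mode=M_SCAN action=announce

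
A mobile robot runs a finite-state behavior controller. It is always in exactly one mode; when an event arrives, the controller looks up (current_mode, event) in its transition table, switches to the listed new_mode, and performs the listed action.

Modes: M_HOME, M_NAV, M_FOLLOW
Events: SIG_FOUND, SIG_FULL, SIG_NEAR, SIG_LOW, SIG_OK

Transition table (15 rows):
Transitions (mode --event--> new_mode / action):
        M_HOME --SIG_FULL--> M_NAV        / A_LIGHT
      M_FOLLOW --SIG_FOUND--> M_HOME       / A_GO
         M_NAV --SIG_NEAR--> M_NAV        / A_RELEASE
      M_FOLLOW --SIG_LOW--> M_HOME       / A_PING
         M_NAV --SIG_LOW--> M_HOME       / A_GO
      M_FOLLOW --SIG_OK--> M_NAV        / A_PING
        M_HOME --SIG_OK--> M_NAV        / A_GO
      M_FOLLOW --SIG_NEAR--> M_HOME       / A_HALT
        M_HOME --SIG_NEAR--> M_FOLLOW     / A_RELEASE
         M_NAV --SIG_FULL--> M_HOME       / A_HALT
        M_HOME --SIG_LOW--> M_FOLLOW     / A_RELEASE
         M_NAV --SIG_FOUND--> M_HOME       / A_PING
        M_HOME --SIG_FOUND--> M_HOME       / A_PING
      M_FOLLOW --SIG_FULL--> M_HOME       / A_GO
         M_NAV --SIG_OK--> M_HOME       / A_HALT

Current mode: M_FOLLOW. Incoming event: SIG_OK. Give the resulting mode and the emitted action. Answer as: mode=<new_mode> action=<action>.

mode=M_NAV action=A_PING

current mode = M_FOLLOW; filter table to that mode:
  (M_FOLLOW, SIG_FOUND) → (M_HOME, A_GO)
  (M_FOLLOW, SIG_LOW) → (M_HOME, A_PING)
  (M_FOLLOW, SIG_OK) → (M_NAV, A_PING)  ← event matches
  (M_FOLLOW, SIG_NEAR) → (M_HOME, A_HALT)
  (M_FOLLOW, SIG_FULL) → (M_HOME, A_GO)
event = SIG_OK selects (M_NAV, A_PING)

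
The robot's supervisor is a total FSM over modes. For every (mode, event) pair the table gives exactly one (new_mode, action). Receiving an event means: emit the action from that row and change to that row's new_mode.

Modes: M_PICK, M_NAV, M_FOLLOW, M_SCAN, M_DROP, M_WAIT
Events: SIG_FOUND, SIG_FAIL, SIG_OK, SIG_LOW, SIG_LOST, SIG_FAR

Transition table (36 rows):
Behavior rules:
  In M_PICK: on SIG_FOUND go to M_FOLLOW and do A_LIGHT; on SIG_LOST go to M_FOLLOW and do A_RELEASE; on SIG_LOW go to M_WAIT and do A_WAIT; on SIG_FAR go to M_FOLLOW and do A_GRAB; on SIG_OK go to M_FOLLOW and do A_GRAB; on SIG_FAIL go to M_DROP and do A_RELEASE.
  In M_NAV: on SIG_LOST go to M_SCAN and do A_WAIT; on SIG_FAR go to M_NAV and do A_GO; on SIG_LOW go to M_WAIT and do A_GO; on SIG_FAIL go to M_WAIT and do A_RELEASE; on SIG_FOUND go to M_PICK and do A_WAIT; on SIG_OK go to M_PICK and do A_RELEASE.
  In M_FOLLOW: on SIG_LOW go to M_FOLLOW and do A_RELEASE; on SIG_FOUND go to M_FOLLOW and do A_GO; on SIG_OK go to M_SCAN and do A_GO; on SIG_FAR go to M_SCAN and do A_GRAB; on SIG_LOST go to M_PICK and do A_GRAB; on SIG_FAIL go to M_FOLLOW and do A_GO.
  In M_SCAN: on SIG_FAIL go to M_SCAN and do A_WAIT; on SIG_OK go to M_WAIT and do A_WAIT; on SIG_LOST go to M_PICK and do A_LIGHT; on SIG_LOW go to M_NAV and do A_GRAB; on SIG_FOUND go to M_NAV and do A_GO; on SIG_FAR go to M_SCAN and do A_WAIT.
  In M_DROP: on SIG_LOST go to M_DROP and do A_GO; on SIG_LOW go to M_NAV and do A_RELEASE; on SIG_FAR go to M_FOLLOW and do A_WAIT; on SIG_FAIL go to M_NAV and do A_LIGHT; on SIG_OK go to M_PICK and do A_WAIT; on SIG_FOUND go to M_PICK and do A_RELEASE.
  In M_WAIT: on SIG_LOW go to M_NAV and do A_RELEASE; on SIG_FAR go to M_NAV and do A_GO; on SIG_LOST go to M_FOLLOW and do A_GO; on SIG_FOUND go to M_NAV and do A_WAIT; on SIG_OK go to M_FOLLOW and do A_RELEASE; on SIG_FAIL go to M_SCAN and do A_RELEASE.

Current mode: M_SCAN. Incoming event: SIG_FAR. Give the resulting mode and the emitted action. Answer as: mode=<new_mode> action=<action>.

current mode = M_SCAN; filter table to that mode:
  (M_SCAN, SIG_FAIL) → (M_SCAN, A_WAIT)
  (M_SCAN, SIG_OK) → (M_WAIT, A_WAIT)
  (M_SCAN, SIG_LOST) → (M_PICK, A_LIGHT)
  (M_SCAN, SIG_LOW) → (M_NAV, A_GRAB)
  (M_SCAN, SIG_FOUND) → (M_NAV, A_GO)
  (M_SCAN, SIG_FAR) → (M_SCAN, A_WAIT)  ← event matches
event = SIG_FAR selects (M_SCAN, A_WAIT)

mode=M_SCAN action=A_WAIT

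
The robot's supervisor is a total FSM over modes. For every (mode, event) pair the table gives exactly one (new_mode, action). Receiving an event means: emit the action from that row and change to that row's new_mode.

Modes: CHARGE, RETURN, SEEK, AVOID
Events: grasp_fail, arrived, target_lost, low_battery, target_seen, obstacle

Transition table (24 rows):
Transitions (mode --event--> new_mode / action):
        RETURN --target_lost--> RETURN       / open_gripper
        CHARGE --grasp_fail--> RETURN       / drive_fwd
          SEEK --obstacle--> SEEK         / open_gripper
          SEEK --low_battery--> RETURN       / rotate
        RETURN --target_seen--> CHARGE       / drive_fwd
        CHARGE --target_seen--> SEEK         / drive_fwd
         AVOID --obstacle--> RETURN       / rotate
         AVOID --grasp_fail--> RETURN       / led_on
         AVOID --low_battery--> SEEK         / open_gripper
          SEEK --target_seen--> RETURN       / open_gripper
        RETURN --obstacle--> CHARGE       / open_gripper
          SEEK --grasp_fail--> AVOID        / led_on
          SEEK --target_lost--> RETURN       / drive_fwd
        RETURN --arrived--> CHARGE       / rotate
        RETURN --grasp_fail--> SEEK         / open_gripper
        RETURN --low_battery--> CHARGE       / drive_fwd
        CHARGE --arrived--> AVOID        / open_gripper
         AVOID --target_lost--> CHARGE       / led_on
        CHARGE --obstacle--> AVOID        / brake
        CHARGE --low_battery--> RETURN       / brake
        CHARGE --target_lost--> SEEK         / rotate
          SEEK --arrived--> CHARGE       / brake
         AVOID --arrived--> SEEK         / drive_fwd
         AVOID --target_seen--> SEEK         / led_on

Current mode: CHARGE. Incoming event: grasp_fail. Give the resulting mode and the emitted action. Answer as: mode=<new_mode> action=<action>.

mode=RETURN action=drive_fwd

current mode = CHARGE; filter table to that mode:
  (CHARGE, grasp_fail) → (RETURN, drive_fwd)  ← event matches
  (CHARGE, target_seen) → (SEEK, drive_fwd)
  (CHARGE, arrived) → (AVOID, open_gripper)
  (CHARGE, obstacle) → (AVOID, brake)
  (CHARGE, low_battery) → (RETURN, brake)
  (CHARGE, target_lost) → (SEEK, rotate)
event = grasp_fail selects (RETURN, drive_fwd)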